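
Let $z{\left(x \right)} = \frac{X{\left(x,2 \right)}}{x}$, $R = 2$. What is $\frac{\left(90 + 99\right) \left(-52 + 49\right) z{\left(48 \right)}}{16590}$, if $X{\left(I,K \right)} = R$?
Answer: $- \frac{9}{6320} \approx -0.001424$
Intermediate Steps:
$X{\left(I,K \right)} = 2$
$z{\left(x \right)} = \frac{2}{x}$
$\frac{\left(90 + 99\right) \left(-52 + 49\right) z{\left(48 \right)}}{16590} = \frac{\left(90 + 99\right) \left(-52 + 49\right) \frac{2}{48}}{16590} = 189 \left(-3\right) 2 \cdot \frac{1}{48} \cdot \frac{1}{16590} = \left(-567\right) \frac{1}{24} \cdot \frac{1}{16590} = \left(- \frac{189}{8}\right) \frac{1}{16590} = - \frac{9}{6320}$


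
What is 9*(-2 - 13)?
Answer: -135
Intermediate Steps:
9*(-2 - 13) = 9*(-15) = -135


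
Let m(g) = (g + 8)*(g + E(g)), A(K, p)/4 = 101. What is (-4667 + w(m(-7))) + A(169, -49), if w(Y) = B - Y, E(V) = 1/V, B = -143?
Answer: -30792/7 ≈ -4398.9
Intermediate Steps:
A(K, p) = 404 (A(K, p) = 4*101 = 404)
m(g) = (8 + g)*(g + 1/g) (m(g) = (g + 8)*(g + 1/g) = (8 + g)*(g + 1/g))
w(Y) = -143 - Y
(-4667 + w(m(-7))) + A(169, -49) = (-4667 + (-143 - (1 + (-7)² + 8*(-7) + 8/(-7)))) + 404 = (-4667 + (-143 - (1 + 49 - 56 + 8*(-⅐)))) + 404 = (-4667 + (-143 - (1 + 49 - 56 - 8/7))) + 404 = (-4667 + (-143 - 1*(-50/7))) + 404 = (-4667 + (-143 + 50/7)) + 404 = (-4667 - 951/7) + 404 = -33620/7 + 404 = -30792/7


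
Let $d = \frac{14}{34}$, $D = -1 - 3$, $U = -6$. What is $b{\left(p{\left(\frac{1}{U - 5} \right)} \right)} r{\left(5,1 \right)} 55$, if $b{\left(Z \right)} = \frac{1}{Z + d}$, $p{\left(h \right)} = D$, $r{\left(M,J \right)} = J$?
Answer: $- \frac{935}{61} \approx -15.328$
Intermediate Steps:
$D = -4$
$d = \frac{7}{17}$ ($d = 14 \cdot \frac{1}{34} = \frac{7}{17} \approx 0.41176$)
$p{\left(h \right)} = -4$
$b{\left(Z \right)} = \frac{1}{\frac{7}{17} + Z}$ ($b{\left(Z \right)} = \frac{1}{Z + \frac{7}{17}} = \frac{1}{\frac{7}{17} + Z}$)
$b{\left(p{\left(\frac{1}{U - 5} \right)} \right)} r{\left(5,1 \right)} 55 = \frac{17}{7 + 17 \left(-4\right)} 1 \cdot 55 = \frac{17}{7 - 68} \cdot 55 = \frac{17}{-61} \cdot 55 = 17 \left(- \frac{1}{61}\right) 55 = \left(- \frac{17}{61}\right) 55 = - \frac{935}{61}$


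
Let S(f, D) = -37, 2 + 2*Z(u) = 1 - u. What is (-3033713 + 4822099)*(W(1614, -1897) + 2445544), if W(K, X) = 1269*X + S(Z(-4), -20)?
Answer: 68341382604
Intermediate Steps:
Z(u) = -½ - u/2 (Z(u) = -1 + (1 - u)/2 = -1 + (½ - u/2) = -½ - u/2)
W(K, X) = -37 + 1269*X (W(K, X) = 1269*X - 37 = -37 + 1269*X)
(-3033713 + 4822099)*(W(1614, -1897) + 2445544) = (-3033713 + 4822099)*((-37 + 1269*(-1897)) + 2445544) = 1788386*((-37 - 2407293) + 2445544) = 1788386*(-2407330 + 2445544) = 1788386*38214 = 68341382604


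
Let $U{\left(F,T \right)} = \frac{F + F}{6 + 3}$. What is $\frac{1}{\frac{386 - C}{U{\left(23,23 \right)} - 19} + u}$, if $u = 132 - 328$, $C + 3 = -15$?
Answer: $- \frac{125}{28136} \approx -0.0044427$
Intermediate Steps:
$C = -18$ ($C = -3 - 15 = -18$)
$U{\left(F,T \right)} = \frac{2 F}{9}$
$u = -196$ ($u = 132 - 328 = -196$)
$\frac{1}{\frac{386 - C}{U{\left(23,23 \right)} - 19} + u} = \frac{1}{\frac{386 - -18}{\frac{2}{9} \cdot 23 - 19} - 196} = \frac{1}{\frac{386 + 18}{\frac{46}{9} - 19} - 196} = \frac{1}{\frac{404}{- \frac{125}{9}} - 196} = \frac{1}{404 \left(- \frac{9}{125}\right) - 196} = \frac{1}{- \frac{3636}{125} - 196} = \frac{1}{- \frac{28136}{125}} = - \frac{125}{28136}$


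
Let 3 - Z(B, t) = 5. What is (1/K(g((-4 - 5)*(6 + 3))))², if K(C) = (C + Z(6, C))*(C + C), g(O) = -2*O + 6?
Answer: 1/3110962176 ≈ 3.2144e-10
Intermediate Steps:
Z(B, t) = -2 (Z(B, t) = 3 - 1*5 = 3 - 5 = -2)
g(O) = 6 - 2*O
K(C) = 2*C*(-2 + C) (K(C) = (C - 2)*(C + C) = (-2 + C)*(2*C) = 2*C*(-2 + C))
(1/K(g((-4 - 5)*(6 + 3))))² = (1/(2*(6 - 2*(-4 - 5)*(6 + 3))*(-2 + (6 - 2*(-4 - 5)*(6 + 3)))))² = (1/(2*(6 - (-18)*9)*(-2 + (6 - (-18)*9))))² = (1/(2*(6 - 2*(-81))*(-2 + (6 - 2*(-81)))))² = (1/(2*(6 + 162)*(-2 + (6 + 162))))² = (1/(2*168*(-2 + 168)))² = (1/(2*168*166))² = (1/55776)² = 1/3110962176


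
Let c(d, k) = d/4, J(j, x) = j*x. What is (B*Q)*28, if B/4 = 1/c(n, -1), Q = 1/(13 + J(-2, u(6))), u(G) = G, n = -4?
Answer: -112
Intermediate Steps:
c(d, k) = d/4 (c(d, k) = d*(¼) = d/4)
Q = 1 (Q = 1/(13 - 2*6) = 1/(13 - 12) = 1/1 = 1)
B = -4 (B = 4/(((¼)*(-4))) = 4/(-1) = 4*(-1) = -4)
(B*Q)*28 = -4*1*28 = -4*28 = -112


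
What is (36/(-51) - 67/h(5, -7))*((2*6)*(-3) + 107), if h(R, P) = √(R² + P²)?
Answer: -852/17 - 4757*√74/74 ≈ -603.11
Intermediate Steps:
h(R, P) = √(P² + R²)
(36/(-51) - 67/h(5, -7))*((2*6)*(-3) + 107) = (36/(-51) - 67/√((-7)² + 5²))*((2*6)*(-3) + 107) = (36*(-1/51) - 67/√(49 + 25))*(12*(-3) + 107) = (-12/17 - 67*√74/74)*(-36 + 107) = (-12/17 - 67*√74/74)*71 = -852/17 - 4757*√74/74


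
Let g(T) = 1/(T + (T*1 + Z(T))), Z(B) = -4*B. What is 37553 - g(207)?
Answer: 15546943/414 ≈ 37553.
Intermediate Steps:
g(T) = -1/(2*T) (g(T) = 1/(T + (T*1 - 4*T)) = 1/(T + (T - 4*T)) = 1/(T - 3*T) = 1/(-2*T) = -1/(2*T))
37553 - g(207) = 37553 - (-1)/(2*207) = 37553 - 1*(-1/414) = 37553 + 1/414 = 15546943/414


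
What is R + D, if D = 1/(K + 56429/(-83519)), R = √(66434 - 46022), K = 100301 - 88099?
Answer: 83519/1019042409 + 54*√7 ≈ 142.87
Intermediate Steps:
K = 12202
R = 54*√7 (R = √20412 = 54*√7 ≈ 142.87)
D = 83519/1019042409 (D = 1/(12202 + 56429/(-83519)) = 1/(12202 + 56429*(-1/83519)) = 1/(12202 - 56429/83519) = 1/(1019042409/83519) = 83519/1019042409 ≈ 8.1958e-5)
R + D = 54*√7 + 83519/1019042409 = 83519/1019042409 + 54*√7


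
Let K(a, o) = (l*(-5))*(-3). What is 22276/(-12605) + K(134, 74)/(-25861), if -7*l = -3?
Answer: -4033124677/2281845335 ≈ -1.7675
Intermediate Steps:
l = 3/7 (l = -⅐*(-3) = 3/7 ≈ 0.42857)
K(a, o) = 45/7 (K(a, o) = ((3/7)*(-5))*(-3) = -15/7*(-3) = 45/7)
22276/(-12605) + K(134, 74)/(-25861) = 22276/(-12605) + (45/7)/(-25861) = 22276*(-1/12605) + (45/7)*(-1/25861) = -22276/12605 - 45/181027 = -4033124677/2281845335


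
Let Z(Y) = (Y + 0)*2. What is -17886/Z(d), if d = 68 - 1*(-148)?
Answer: -2981/72 ≈ -41.403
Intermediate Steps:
d = 216 (d = 68 + 148 = 216)
Z(Y) = 2*Y (Z(Y) = Y*2 = 2*Y)
-17886/Z(d) = -17886/(2*216) = -17886/432 = -17886*1/432 = -2981/72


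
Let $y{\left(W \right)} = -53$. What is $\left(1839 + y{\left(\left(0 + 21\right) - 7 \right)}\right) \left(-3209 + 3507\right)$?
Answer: $532228$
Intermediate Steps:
$\left(1839 + y{\left(\left(0 + 21\right) - 7 \right)}\right) \left(-3209 + 3507\right) = \left(1839 - 53\right) \left(-3209 + 3507\right) = 1786 \cdot 298 = 532228$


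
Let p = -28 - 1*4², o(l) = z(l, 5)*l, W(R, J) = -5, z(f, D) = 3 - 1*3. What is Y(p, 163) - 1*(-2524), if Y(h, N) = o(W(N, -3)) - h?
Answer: 2568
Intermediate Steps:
z(f, D) = 0 (z(f, D) = 3 - 3 = 0)
o(l) = 0 (o(l) = 0*l = 0)
p = -44 (p = -28 - 1*16 = -28 - 16 = -44)
Y(h, N) = -h (Y(h, N) = 0 - h = -h)
Y(p, 163) - 1*(-2524) = -1*(-44) - 1*(-2524) = 44 + 2524 = 2568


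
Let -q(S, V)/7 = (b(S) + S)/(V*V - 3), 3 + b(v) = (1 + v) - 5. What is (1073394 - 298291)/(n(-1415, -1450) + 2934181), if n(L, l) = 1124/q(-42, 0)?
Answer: 493740611/1869069925 ≈ 0.26416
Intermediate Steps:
b(v) = -7 + v (b(v) = -3 + ((1 + v) - 5) = -3 + (-4 + v) = -7 + v)
q(S, V) = -7*(-7 + 2*S)/(-3 + V²) (q(S, V) = -7*((-7 + S) + S)/(V*V - 3) = -7*(-7 + 2*S)/(V² - 3) = -7*(-7 + 2*S)/(-3 + V²))
n(L, l) = -3372/637 (n(L, l) = 1124/((7*(7 - 2*(-42))/(-3 + 0²))) = 1124/((7*(7 + 84)/(-3 + 0))) = 1124/((7*91/(-3))) = 1124/((7*(-⅓)*91)) = 1124/(-637/3) = 1124*(-3/637) = -3372/637)
(1073394 - 298291)/(n(-1415, -1450) + 2934181) = (1073394 - 298291)/(-3372/637 + 2934181) = 775103/(1869069925/637) = 775103*(637/1869069925) = 493740611/1869069925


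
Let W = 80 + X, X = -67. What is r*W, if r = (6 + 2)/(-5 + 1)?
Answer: -26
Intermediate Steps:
W = 13 (W = 80 - 67 = 13)
r = -2 (r = 8/(-4) = 8*(-¼) = -2)
r*W = -2*13 = -26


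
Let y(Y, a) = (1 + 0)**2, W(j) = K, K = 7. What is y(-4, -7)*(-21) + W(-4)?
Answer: -14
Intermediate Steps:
W(j) = 7
y(Y, a) = 1 (y(Y, a) = 1**2 = 1)
y(-4, -7)*(-21) + W(-4) = 1*(-21) + 7 = -21 + 7 = -14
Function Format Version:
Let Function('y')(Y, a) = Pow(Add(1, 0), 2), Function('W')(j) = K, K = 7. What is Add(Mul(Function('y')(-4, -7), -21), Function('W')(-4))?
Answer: -14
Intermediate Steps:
Function('W')(j) = 7
Function('y')(Y, a) = 1 (Function('y')(Y, a) = Pow(1, 2) = 1)
Add(Mul(Function('y')(-4, -7), -21), Function('W')(-4)) = Add(Mul(1, -21), 7) = Add(-21, 7) = -14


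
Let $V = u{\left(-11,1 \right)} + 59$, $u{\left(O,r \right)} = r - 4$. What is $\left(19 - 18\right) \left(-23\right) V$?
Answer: $-1288$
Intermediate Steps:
$u{\left(O,r \right)} = -4 + r$
$V = 56$ ($V = \left(-4 + 1\right) + 59 = -3 + 59 = 56$)
$\left(19 - 18\right) \left(-23\right) V = \left(19 - 18\right) \left(-23\right) 56 = 1 \left(-23\right) 56 = \left(-23\right) 56 = -1288$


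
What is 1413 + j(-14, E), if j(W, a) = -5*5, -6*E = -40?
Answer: 1388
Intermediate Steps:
E = 20/3 (E = -1/6*(-40) = 20/3 ≈ 6.6667)
j(W, a) = -25
1413 + j(-14, E) = 1413 - 25 = 1388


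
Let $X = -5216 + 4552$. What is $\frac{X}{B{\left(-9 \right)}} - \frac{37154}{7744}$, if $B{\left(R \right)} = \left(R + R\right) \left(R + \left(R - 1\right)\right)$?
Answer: $- \frac{4462171}{662112} \approx -6.7393$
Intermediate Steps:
$X = -664$
$B{\left(R \right)} = 2 R \left(-1 + 2 R\right)$ ($B{\left(R \right)} = 2 R \left(R + \left(-1 + R\right)\right) = 2 R \left(-1 + 2 R\right)$)
$\frac{X}{B{\left(-9 \right)}} - \frac{37154}{7744} = - \frac{664}{2 \left(-9\right) \left(-1 + 2 \left(-9\right)\right)} - \frac{37154}{7744} = - \frac{664}{2 \left(-9\right) \left(-1 - 18\right)} - \frac{18577}{3872} = - \frac{664}{2 \left(-9\right) \left(-19\right)} - \frac{18577}{3872} = - \frac{664}{342} - \frac{18577}{3872} = \left(-664\right) \frac{1}{342} - \frac{18577}{3872} = - \frac{332}{171} - \frac{18577}{3872} = - \frac{4462171}{662112}$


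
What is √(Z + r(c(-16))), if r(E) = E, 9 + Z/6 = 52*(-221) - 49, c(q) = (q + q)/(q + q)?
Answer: 23*I*√131 ≈ 263.25*I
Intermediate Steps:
c(q) = 1 (c(q) = (2*q)/((2*q)) = (2*q)*(1/(2*q)) = 1)
Z = -69300 (Z = -54 + 6*(52*(-221) - 49) = -54 + 6*(-11492 - 49) = -54 + 6*(-11541) = -54 - 69246 = -69300)
√(Z + r(c(-16))) = √(-69300 + 1) = √(-69299) = 23*I*√131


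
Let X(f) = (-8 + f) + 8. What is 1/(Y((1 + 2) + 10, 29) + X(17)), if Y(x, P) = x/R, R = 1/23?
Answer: 1/316 ≈ 0.0031646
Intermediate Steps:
R = 1/23 ≈ 0.043478
Y(x, P) = 23*x (Y(x, P) = x/(1/23) = x*23 = 23*x)
X(f) = f
1/(Y((1 + 2) + 10, 29) + X(17)) = 1/(23*((1 + 2) + 10) + 17) = 1/(23*(3 + 10) + 17) = 1/(23*13 + 17) = 1/(299 + 17) = 1/316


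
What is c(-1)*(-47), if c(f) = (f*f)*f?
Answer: 47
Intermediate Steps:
c(f) = f³ (c(f) = f²*f = f³)
c(-1)*(-47) = (-1)³*(-47) = -1*(-47) = 47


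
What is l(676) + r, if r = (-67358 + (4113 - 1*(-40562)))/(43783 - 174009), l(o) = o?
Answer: 88055459/130226 ≈ 676.17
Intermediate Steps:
r = 22683/130226 (r = (-67358 + (4113 + 40562))/(-130226) = (-67358 + 44675)*(-1/130226) = -22683*(-1/130226) = 22683/130226 ≈ 0.17418)
l(676) + r = 676 + 22683/130226 = 88055459/130226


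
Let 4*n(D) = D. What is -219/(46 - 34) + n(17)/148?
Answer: -10787/592 ≈ -18.221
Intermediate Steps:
n(D) = D/4
-219/(46 - 34) + n(17)/148 = -219/(46 - 34) + ((¼)*17)/148 = -219/12 + (17/4)*(1/148) = -219*1/12 + 17/592 = -73/4 + 17/592 = -10787/592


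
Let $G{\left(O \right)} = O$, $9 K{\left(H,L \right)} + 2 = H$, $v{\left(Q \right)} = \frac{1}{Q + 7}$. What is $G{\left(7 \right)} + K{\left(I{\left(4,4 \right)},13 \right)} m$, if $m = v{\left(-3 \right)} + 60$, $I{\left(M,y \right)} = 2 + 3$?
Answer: $\frac{325}{12} \approx 27.083$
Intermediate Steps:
$I{\left(M,y \right)} = 5$
$v{\left(Q \right)} = \frac{1}{7 + Q}$
$K{\left(H,L \right)} = - \frac{2}{9} + \frac{H}{9}$
$m = \frac{241}{4}$ ($m = \frac{1}{7 - 3} + 60 = \frac{1}{4} + 60 = \frac{241}{4} \approx 60.25$)
$G{\left(7 \right)} + K{\left(I{\left(4,4 \right)},13 \right)} m = 7 + \left(- \frac{2}{9} + \frac{1}{9} \cdot 5\right) \frac{241}{4} = 7 + \left(- \frac{2}{9} + \frac{5}{9}\right) \frac{241}{4} = 7 + \frac{1}{3} \cdot \frac{241}{4} = 7 + \frac{241}{12} = \frac{325}{12}$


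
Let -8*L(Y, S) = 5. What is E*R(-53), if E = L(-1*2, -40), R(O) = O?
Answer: 265/8 ≈ 33.125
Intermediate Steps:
L(Y, S) = -5/8 (L(Y, S) = -⅛*5 = -5/8)
E = -5/8 ≈ -0.62500
E*R(-53) = -5/8*(-53) = 265/8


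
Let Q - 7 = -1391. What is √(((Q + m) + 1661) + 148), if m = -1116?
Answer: I*√691 ≈ 26.287*I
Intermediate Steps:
Q = -1384 (Q = 7 - 1391 = -1384)
√(((Q + m) + 1661) + 148) = √(((-1384 - 1116) + 1661) + 148) = √((-2500 + 1661) + 148) = √(-839 + 148) = √(-691) = I*√691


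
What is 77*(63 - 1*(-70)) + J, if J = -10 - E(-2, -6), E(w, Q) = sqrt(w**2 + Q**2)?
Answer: 10231 - 2*sqrt(10) ≈ 10225.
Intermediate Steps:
E(w, Q) = sqrt(Q**2 + w**2)
J = -10 - 2*sqrt(10) (J = -10 - sqrt((-6)**2 + (-2)**2) = -10 - sqrt(36 + 4) = -10 - sqrt(40) = -10 - 2*sqrt(10) ≈ -16.325)
77*(63 - 1*(-70)) + J = 77*(63 - 1*(-70)) + (-10 - 2*sqrt(10)) = 77*(63 + 70) + (-10 - 2*sqrt(10)) = 77*133 + (-10 - 2*sqrt(10)) = 10241 + (-10 - 2*sqrt(10)) = 10231 - 2*sqrt(10)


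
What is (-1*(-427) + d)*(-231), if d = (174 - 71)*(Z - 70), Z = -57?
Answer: 2923074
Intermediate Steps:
d = -13081 (d = (174 - 71)*(-57 - 70) = 103*(-127) = -13081)
(-1*(-427) + d)*(-231) = (-1*(-427) - 13081)*(-231) = (427 - 13081)*(-231) = -12654*(-231) = 2923074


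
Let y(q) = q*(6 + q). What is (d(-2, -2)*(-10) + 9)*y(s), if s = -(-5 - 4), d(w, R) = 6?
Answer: -6885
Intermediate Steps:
s = 9 (s = -1*(-9) = 9)
(d(-2, -2)*(-10) + 9)*y(s) = (6*(-10) + 9)*(9*(6 + 9)) = (-60 + 9)*(9*15) = -51*135 = -6885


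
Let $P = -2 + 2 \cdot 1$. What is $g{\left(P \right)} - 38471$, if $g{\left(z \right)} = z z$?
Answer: $-38471$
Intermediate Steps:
$P = 0$ ($P = -2 + 2 = 0$)
$g{\left(z \right)} = z^{2}$
$g{\left(P \right)} - 38471 = 0^{2} - 38471 = 0 - 38471 = -38471$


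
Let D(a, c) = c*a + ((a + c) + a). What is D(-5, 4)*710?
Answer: -18460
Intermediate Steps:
D(a, c) = c + 2*a + a*c (D(a, c) = a*c + (c + 2*a) = c + 2*a + a*c)
D(-5, 4)*710 = (4 + 2*(-5) - 5*4)*710 = (4 - 10 - 20)*710 = -26*710 = -18460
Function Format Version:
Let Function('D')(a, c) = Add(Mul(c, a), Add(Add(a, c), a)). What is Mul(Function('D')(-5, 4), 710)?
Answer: -18460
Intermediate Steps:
Function('D')(a, c) = Add(c, Mul(2, a), Mul(a, c)) (Function('D')(a, c) = Add(Mul(a, c), Add(c, Mul(2, a))) = Add(c, Mul(2, a), Mul(a, c)))
Mul(Function('D')(-5, 4), 710) = Mul(Add(4, Mul(2, -5), Mul(-5, 4)), 710) = Mul(Add(4, -10, -20), 710) = Mul(-26, 710) = -18460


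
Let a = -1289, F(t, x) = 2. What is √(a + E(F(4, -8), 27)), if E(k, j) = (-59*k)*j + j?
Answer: 4*I*√278 ≈ 66.693*I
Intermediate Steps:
E(k, j) = j - 59*j*k (E(k, j) = -59*j*k + j = j - 59*j*k)
√(a + E(F(4, -8), 27)) = √(-1289 + 27*(1 - 59*2)) = √(-1289 + 27*(1 - 118)) = √(-1289 + 27*(-117)) = √(-1289 - 3159) = √(-4448) = 4*I*√278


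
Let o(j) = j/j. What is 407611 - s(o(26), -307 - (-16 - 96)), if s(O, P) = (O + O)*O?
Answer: 407609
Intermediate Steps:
o(j) = 1
s(O, P) = 2*O² (s(O, P) = (2*O)*O = 2*O²)
407611 - s(o(26), -307 - (-16 - 96)) = 407611 - 2*1² = 407611 - 2 = 407609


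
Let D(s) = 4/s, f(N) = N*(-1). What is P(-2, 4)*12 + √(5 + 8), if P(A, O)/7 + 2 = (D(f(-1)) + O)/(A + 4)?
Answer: 168 + √13 ≈ 171.61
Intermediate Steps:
f(N) = -N
P(A, O) = -14 + 7*(4 + O)/(4 + A) (P(A, O) = -14 + 7*((4/((-1*(-1))) + O)/(A + 4)) = -14 + 7*((4/1 + O)/(4 + A)) = -14 + 7*((4*1 + O)/(4 + A)) = -14 + 7*((4 + O)/(4 + A)) = -14 + 7*(4 + O)/(4 + A))
P(-2, 4)*12 + √(5 + 8) = (7*(-4 + 4 - 2*(-2))/(4 - 2))*12 + √(5 + 8) = (7*(-4 + 4 + 4)/2)*12 + √13 = (7*(½)*4)*12 + √13 = 14*12 + √13 = 168 + √13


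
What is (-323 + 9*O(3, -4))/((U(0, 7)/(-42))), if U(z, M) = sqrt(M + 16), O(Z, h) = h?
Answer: 15078*sqrt(23)/23 ≈ 3144.0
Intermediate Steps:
U(z, M) = sqrt(16 + M)
(-323 + 9*O(3, -4))/((U(0, 7)/(-42))) = (-323 + 9*(-4))/((sqrt(16 + 7)/(-42))) = (-323 - 36)/((sqrt(23)*(-1/42))) = -359*(-42*sqrt(23)/23) = -(-15078)*sqrt(23)/23 = 15078*sqrt(23)/23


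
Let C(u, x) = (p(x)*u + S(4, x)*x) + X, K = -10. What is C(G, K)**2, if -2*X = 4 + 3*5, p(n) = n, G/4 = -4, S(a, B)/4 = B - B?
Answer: 90601/4 ≈ 22650.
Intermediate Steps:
S(a, B) = 0 (S(a, B) = 4*(B - B) = 4*0 = 0)
G = -16 (G = 4*(-4) = -16)
X = -19/2 (X = -(4 + 3*5)/2 = -(4 + 15)/2 = -1/2*19 = -19/2 ≈ -9.5000)
C(u, x) = -19/2 + u*x (C(u, x) = (x*u + 0*x) - 19/2 = (u*x + 0) - 19/2 = u*x - 19/2 = -19/2 + u*x)
C(G, K)**2 = (-19/2 - 16*(-10))**2 = (-19/2 + 160)**2 = (301/2)**2 = 90601/4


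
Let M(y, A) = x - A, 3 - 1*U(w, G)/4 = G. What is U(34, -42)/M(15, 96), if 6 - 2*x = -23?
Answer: -360/163 ≈ -2.2086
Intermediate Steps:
x = 29/2 (x = 3 - ½*(-23) = 3 + 23/2 = 29/2 ≈ 14.500)
U(w, G) = 12 - 4*G
M(y, A) = 29/2 - A
U(34, -42)/M(15, 96) = (12 - 4*(-42))/(29/2 - 1*96) = (12 + 168)/(29/2 - 96) = 180/(-163/2) = 180*(-2/163) = -360/163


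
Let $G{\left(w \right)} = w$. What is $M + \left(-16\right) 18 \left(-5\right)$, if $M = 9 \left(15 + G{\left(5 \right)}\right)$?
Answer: $1620$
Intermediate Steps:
$M = 180$ ($M = 9 \left(15 + 5\right) = 9 \cdot 20 = 180$)
$M + \left(-16\right) 18 \left(-5\right) = 180 + \left(-16\right) 18 \left(-5\right) = 180 - -1440 = 180 + 1440 = 1620$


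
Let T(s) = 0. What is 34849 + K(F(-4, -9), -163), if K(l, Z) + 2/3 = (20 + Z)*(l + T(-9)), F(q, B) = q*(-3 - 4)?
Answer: 92533/3 ≈ 30844.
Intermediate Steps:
F(q, B) = -7*q (F(q, B) = q*(-7) = -7*q)
K(l, Z) = -2/3 + l*(20 + Z) (K(l, Z) = -2/3 + (20 + Z)*(l + 0) = -2/3 + (20 + Z)*l = -2/3 + l*(20 + Z))
34849 + K(F(-4, -9), -163) = 34849 + (-2/3 + 20*(-7*(-4)) - (-1141)*(-4)) = 34849 + (-2/3 + 20*28 - 163*28) = 34849 + (-2/3 + 560 - 4564) = 34849 - 12014/3 = 92533/3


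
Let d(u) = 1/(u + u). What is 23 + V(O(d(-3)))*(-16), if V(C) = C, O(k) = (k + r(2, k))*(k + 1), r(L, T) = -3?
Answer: 587/9 ≈ 65.222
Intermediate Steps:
d(u) = 1/(2*u)
O(k) = (1 + k)*(-3 + k) (O(k) = (k - 3)*(k + 1) = (-3 + k)*(1 + k) = (1 + k)*(-3 + k))
23 + V(O(d(-3)))*(-16) = 23 + (-3 + ((½)/(-3))² - 1/(-3))*(-16) = 23 + (-3 + ((½)*(-⅓))² - (-1)/3)*(-16) = 23 + (-3 + (-⅙)² - 2*(-⅙))*(-16) = 23 + (-3 + 1/36 + ⅓)*(-16) = 23 - 95/36*(-16) = 23 + 380/9 = 587/9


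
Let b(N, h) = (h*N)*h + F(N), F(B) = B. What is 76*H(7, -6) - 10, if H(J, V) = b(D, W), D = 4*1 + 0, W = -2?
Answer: 1510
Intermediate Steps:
D = 4 (D = 4 + 0 = 4)
b(N, h) = N + N*h**2 (b(N, h) = (h*N)*h + N = (N*h)*h + N = N*h**2 + N = N + N*h**2)
H(J, V) = 20 (H(J, V) = 4*(1 + (-2)**2) = 4*(1 + 4) = 4*5 = 20)
76*H(7, -6) - 10 = 76*20 - 10 = 1520 - 10 = 1510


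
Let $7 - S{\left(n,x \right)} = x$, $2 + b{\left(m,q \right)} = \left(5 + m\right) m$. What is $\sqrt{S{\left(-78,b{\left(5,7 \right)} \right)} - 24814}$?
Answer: $i \sqrt{24855} \approx 157.65 i$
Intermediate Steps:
$b{\left(m,q \right)} = -2 + m \left(5 + m\right)$ ($b{\left(m,q \right)} = -2 + \left(5 + m\right) m = -2 + m \left(5 + m\right)$)
$S{\left(n,x \right)} = 7 - x$
$\sqrt{S{\left(-78,b{\left(5,7 \right)} \right)} - 24814} = \sqrt{\left(7 - \left(-2 + 5^{2} + 5 \cdot 5\right)\right) - 24814} = \sqrt{\left(7 - \left(-2 + 25 + 25\right)\right) - 24814} = \sqrt{\left(7 - 48\right) - 24814} = \sqrt{-41 - 24814} = \sqrt{-24855} = i \sqrt{24855}$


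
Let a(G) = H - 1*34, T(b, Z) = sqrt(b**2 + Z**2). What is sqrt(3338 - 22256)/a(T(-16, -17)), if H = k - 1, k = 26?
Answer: -I*sqrt(2102)/3 ≈ -15.283*I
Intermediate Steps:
H = 25 (H = 26 - 1 = 25)
T(b, Z) = sqrt(Z**2 + b**2)
a(G) = -9 (a(G) = 25 - 1*34 = 25 - 34 = -9)
sqrt(3338 - 22256)/a(T(-16, -17)) = sqrt(3338 - 22256)/(-9) = sqrt(-18918)*(-1/9) = (3*I*sqrt(2102))*(-1/9) = -I*sqrt(2102)/3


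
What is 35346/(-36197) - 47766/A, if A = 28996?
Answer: -1376939259/524784106 ≈ -2.6238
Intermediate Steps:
35346/(-36197) - 47766/A = 35346/(-36197) - 47766/28996 = 35346*(-1/36197) - 47766*1/28996 = -35346/36197 - 23883/14498 = -1376939259/524784106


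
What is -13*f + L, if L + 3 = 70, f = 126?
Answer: -1571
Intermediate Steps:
L = 67 (L = -3 + 70 = 67)
-13*f + L = -13*126 + 67 = -1638 + 67 = -1571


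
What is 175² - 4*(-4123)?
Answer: 47117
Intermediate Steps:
175² - 4*(-4123) = 30625 + 16492 = 47117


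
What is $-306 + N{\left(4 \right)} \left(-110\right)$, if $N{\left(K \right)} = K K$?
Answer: $-2066$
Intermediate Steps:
$N{\left(K \right)} = K^{2}$
$-306 + N{\left(4 \right)} \left(-110\right) = -306 + 4^{2} \left(-110\right) = -306 + 16 \left(-110\right) = -306 - 1760 = -2066$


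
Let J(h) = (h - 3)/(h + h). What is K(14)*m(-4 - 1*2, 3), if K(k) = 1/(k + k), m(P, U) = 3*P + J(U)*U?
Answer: -9/14 ≈ -0.64286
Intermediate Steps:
J(h) = (-3 + h)/(2*h) (J(h) = (-3 + h)/((2*h)) = (-3 + h)*(1/(2*h)) = (-3 + h)/(2*h))
m(P, U) = -3/2 + U/2 + 3*P (m(P, U) = 3*P + ((-3 + U)/(2*U))*U = 3*P + (-3/2 + U/2) = -3/2 + U/2 + 3*P)
K(k) = 1/(2*k)
K(14)*m(-4 - 1*2, 3) = ((½)/14)*(-3/2 + (½)*3 + 3*(-4 - 1*2)) = ((½)*(1/14))*(-3/2 + 3/2 + 3*(-4 - 2)) = (-3/2 + 3/2 + 3*(-6))/28 = (-3/2 + 3/2 - 18)/28 = (1/28)*(-18) = -9/14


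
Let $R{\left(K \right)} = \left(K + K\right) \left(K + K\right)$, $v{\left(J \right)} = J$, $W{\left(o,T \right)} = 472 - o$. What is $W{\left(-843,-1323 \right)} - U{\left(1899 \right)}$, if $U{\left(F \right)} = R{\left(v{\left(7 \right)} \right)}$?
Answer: $1119$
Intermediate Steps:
$R{\left(K \right)} = 4 K^{2}$ ($R{\left(K \right)} = 2 K 2 K = 4 K^{2}$)
$U{\left(F \right)} = 196$ ($U{\left(F \right)} = 4 \cdot 7^{2} = 4 \cdot 49 = 196$)
$W{\left(-843,-1323 \right)} - U{\left(1899 \right)} = \left(472 - -843\right) - 196 = \left(472 + 843\right) - 196 = 1315 - 196 = 1119$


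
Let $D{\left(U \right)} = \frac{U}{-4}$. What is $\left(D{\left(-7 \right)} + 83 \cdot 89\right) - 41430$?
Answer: $- \frac{136165}{4} \approx -34041.0$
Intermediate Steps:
$D{\left(U \right)} = - \frac{U}{4}$ ($D{\left(U \right)} = U \left(- \frac{1}{4}\right) = - \frac{U}{4}$)
$\left(D{\left(-7 \right)} + 83 \cdot 89\right) - 41430 = \left(\left(- \frac{1}{4}\right) \left(-7\right) + 83 \cdot 89\right) - 41430 = \left(\frac{7}{4} + 7387\right) - 41430 = \frac{29555}{4} - 41430 = - \frac{136165}{4}$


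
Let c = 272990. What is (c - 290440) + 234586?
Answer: 217136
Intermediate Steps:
(c - 290440) + 234586 = (272990 - 290440) + 234586 = -17450 + 234586 = 217136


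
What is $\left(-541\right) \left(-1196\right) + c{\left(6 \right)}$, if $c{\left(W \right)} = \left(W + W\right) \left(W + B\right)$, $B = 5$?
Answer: $647168$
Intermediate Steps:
$c{\left(W \right)} = 2 W \left(5 + W\right)$ ($c{\left(W \right)} = \left(W + W\right) \left(W + 5\right) = 2 W \left(5 + W\right)$)
$\left(-541\right) \left(-1196\right) + c{\left(6 \right)} = \left(-541\right) \left(-1196\right) + 2 \cdot 6 \left(5 + 6\right) = 647036 + 2 \cdot 6 \cdot 11 = 647036 + 132 = 647168$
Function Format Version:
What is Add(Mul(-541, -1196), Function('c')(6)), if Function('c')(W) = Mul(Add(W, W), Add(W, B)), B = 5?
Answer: 647168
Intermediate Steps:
Function('c')(W) = Mul(2, W, Add(5, W)) (Function('c')(W) = Mul(Add(W, W), Add(W, 5)) = Mul(Mul(2, W), Add(5, W)) = Mul(2, W, Add(5, W)))
Add(Mul(-541, -1196), Function('c')(6)) = Add(Mul(-541, -1196), Mul(2, 6, Add(5, 6))) = Add(647036, Mul(2, 6, 11)) = Add(647036, 132) = 647168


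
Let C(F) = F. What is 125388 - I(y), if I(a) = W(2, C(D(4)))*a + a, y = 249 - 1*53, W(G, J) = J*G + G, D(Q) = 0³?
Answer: 124800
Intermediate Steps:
D(Q) = 0
W(G, J) = G + G*J (W(G, J) = G*J + G = G + G*J)
y = 196 (y = 249 - 53 = 196)
I(a) = 3*a (I(a) = (2*(1 + 0))*a + a = (2*1)*a + a = 2*a + a = 3*a)
125388 - I(y) = 125388 - 3*196 = 125388 - 1*588 = 125388 - 588 = 124800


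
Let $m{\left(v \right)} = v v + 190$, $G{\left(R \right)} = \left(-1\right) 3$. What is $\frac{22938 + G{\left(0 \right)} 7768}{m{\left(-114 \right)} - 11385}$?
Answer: $- \frac{366}{1801} \approx -0.20322$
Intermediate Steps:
$G{\left(R \right)} = -3$
$m{\left(v \right)} = 190 + v^{2}$ ($m{\left(v \right)} = v^{2} + 190 = 190 + v^{2}$)
$\frac{22938 + G{\left(0 \right)} 7768}{m{\left(-114 \right)} - 11385} = \frac{22938 - 23304}{\left(190 + \left(-114\right)^{2}\right) - 11385} = \frac{22938 - 23304}{\left(190 + 12996\right) - 11385} = - \frac{366}{13186 - 11385} = - \frac{366}{1801}$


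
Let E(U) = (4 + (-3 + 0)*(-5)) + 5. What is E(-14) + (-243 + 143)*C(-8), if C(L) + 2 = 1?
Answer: 124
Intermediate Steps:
C(L) = -1 (C(L) = -2 + 1 = -1)
E(U) = 24 (E(U) = (4 - 3*(-5)) + 5 = (4 + 15) + 5 = 19 + 5 = 24)
E(-14) + (-243 + 143)*C(-8) = 24 + (-243 + 143)*(-1) = 24 - 100*(-1) = 24 + 100 = 124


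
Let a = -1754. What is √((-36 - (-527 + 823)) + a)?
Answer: I*√2086 ≈ 45.673*I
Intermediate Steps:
√((-36 - (-527 + 823)) + a) = √((-36 - (-527 + 823)) - 1754) = √((-36 - 1*296) - 1754) = √((-36 - 296) - 1754) = √(-332 - 1754) = √(-2086) = I*√2086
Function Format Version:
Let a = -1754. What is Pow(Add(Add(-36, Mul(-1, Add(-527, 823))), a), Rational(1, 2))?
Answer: Mul(I, Pow(2086, Rational(1, 2))) ≈ Mul(45.673, I)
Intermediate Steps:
Pow(Add(Add(-36, Mul(-1, Add(-527, 823))), a), Rational(1, 2)) = Pow(Add(Add(-36, Mul(-1, Add(-527, 823))), -1754), Rational(1, 2)) = Pow(Add(Add(-36, Mul(-1, 296)), -1754), Rational(1, 2)) = Pow(Add(Add(-36, -296), -1754), Rational(1, 2)) = Pow(Add(-332, -1754), Rational(1, 2)) = Pow(-2086, Rational(1, 2)) = Mul(I, Pow(2086, Rational(1, 2)))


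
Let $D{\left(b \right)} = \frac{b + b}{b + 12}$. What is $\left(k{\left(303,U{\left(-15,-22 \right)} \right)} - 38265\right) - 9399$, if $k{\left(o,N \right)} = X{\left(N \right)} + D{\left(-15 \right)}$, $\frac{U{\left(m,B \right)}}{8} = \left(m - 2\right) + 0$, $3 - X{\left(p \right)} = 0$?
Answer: $-47651$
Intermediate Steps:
$X{\left(p \right)} = 3$ ($X{\left(p \right)} = 3 - 0 = 3 + 0 = 3$)
$U{\left(m,B \right)} = -16 + 8 m$ ($U{\left(m,B \right)} = 8 \left(\left(m - 2\right) + 0\right) = 8 \left(\left(-2 + m\right) + 0\right) = 8 \left(-2 + m\right) = -16 + 8 m$)
$D{\left(b \right)} = \frac{2 b}{12 + b}$
$k{\left(o,N \right)} = 13$ ($k{\left(o,N \right)} = 3 + 2 \left(-15\right) \frac{1}{12 - 15} = 3 + 2 \left(-15\right) \frac{1}{-3} = 3 + 2 \left(-15\right) \left(- \frac{1}{3}\right) = 3 + 10 = 13$)
$\left(k{\left(303,U{\left(-15,-22 \right)} \right)} - 38265\right) - 9399 = \left(13 - 38265\right) - 9399 = -38252 - 9399 = -47651$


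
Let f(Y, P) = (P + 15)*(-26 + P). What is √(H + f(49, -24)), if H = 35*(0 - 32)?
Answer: I*√670 ≈ 25.884*I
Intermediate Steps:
f(Y, P) = (-26 + P)*(15 + P) (f(Y, P) = (15 + P)*(-26 + P) = (-26 + P)*(15 + P))
H = -1120 (H = 35*(-32) = -1120)
√(H + f(49, -24)) = √(-1120 + (-390 + (-24)² - 11*(-24))) = √(-1120 + (-390 + 576 + 264)) = √(-1120 + 450) = √(-670) = I*√670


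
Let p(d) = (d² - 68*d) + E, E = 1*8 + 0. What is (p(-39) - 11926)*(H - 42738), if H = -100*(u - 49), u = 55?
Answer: 335652810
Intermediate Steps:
E = 8 (E = 8 + 0 = 8)
H = -600 (H = -100*(55 - 49) = -100*6 = -600)
p(d) = 8 + d² - 68*d (p(d) = (d² - 68*d) + 8 = 8 + d² - 68*d)
(p(-39) - 11926)*(H - 42738) = ((8 + (-39)² - 68*(-39)) - 11926)*(-600 - 42738) = ((8 + 1521 + 2652) - 11926)*(-43338) = (4181 - 11926)*(-43338) = -7745*(-43338) = 335652810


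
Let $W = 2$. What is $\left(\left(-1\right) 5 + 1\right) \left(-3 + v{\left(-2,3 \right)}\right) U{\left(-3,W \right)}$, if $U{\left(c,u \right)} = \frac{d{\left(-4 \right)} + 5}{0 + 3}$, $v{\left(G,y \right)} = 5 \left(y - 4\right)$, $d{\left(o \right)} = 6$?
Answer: $\frac{352}{3} \approx 117.33$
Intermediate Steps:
$v{\left(G,y \right)} = -20 + 5 y$ ($v{\left(G,y \right)} = 5 \left(-4 + y\right) = -20 + 5 y$)
$U{\left(c,u \right)} = \frac{11}{3}$ ($U{\left(c,u \right)} = \frac{6 + 5}{0 + 3} = \frac{11}{3}$)
$\left(\left(-1\right) 5 + 1\right) \left(-3 + v{\left(-2,3 \right)}\right) U{\left(-3,W \right)} = \left(\left(-1\right) 5 + 1\right) \left(-3 + \left(-20 + 5 \cdot 3\right)\right) \frac{11}{3} = \left(-5 + 1\right) \left(-3 + \left(-20 + 15\right)\right) \frac{11}{3} = - 4 \left(-3 - 5\right) \frac{11}{3} = - 4 \left(\left(-8\right) \frac{11}{3}\right) = \left(-4\right) \left(- \frac{88}{3}\right) = \frac{352}{3}$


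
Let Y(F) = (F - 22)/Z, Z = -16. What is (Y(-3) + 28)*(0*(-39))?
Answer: 0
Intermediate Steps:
Y(F) = 11/8 - F/16 (Y(F) = (F - 22)/(-16) = (-22 + F)*(-1/16) = 11/8 - F/16)
(Y(-3) + 28)*(0*(-39)) = ((11/8 - 1/16*(-3)) + 28)*(0*(-39)) = ((11/8 + 3/16) + 28)*0 = (25/16 + 28)*0 = (473/16)*0 = 0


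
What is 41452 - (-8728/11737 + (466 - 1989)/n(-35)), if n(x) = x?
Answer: 17010704369/410795 ≈ 41409.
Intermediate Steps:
41452 - (-8728/11737 + (466 - 1989)/n(-35)) = 41452 - (-8728/11737 + (466 - 1989)/(-35)) = 41452 - (-8728*1/11737 - 1523*(-1/35)) = 41452 - (-8728/11737 + 1523/35) = 41452 - 1*17569971/410795 = 41452 - 17569971/410795 = 17010704369/410795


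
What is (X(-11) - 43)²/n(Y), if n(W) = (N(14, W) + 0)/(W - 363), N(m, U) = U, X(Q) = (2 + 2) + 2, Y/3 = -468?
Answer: 806341/468 ≈ 1723.0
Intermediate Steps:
Y = -1404 (Y = 3*(-468) = -1404)
X(Q) = 6 (X(Q) = 4 + 2 = 6)
n(W) = W/(-363 + W) (n(W) = (W + 0)/(W - 363) = W/(-363 + W))
(X(-11) - 43)²/n(Y) = (6 - 43)²/((-1404/(-363 - 1404))) = (-37)²/((-1404/(-1767))) = 1369/((-1404*(-1/1767))) = 1369/(468/589) = 1369*(589/468) = 806341/468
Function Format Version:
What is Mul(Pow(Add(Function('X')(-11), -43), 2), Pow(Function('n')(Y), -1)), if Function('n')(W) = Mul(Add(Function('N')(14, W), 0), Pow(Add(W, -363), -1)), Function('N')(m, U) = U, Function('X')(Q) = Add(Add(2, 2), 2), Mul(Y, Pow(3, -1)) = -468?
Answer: Rational(806341, 468) ≈ 1723.0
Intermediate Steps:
Y = -1404 (Y = Mul(3, -468) = -1404)
Function('X')(Q) = 6 (Function('X')(Q) = Add(4, 2) = 6)
Function('n')(W) = Mul(W, Pow(Add(-363, W), -1)) (Function('n')(W) = Mul(Add(W, 0), Pow(Add(W, -363), -1)) = Mul(W, Pow(Add(-363, W), -1)))
Mul(Pow(Add(Function('X')(-11), -43), 2), Pow(Function('n')(Y), -1)) = Mul(Pow(Add(6, -43), 2), Pow(Mul(-1404, Pow(Add(-363, -1404), -1)), -1)) = Mul(Pow(-37, 2), Pow(Mul(-1404, Pow(-1767, -1)), -1)) = Mul(1369, Pow(Mul(-1404, Rational(-1, 1767)), -1)) = Mul(1369, Pow(Rational(468, 589), -1)) = Mul(1369, Rational(589, 468)) = Rational(806341, 468)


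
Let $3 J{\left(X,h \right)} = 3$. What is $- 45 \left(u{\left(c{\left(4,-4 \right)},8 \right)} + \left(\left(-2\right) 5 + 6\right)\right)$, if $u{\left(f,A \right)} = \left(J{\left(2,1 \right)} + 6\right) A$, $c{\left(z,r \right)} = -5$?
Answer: $-2340$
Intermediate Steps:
$J{\left(X,h \right)} = 1$ ($J{\left(X,h \right)} = \frac{1}{3} \cdot 3 = 1$)
$u{\left(f,A \right)} = 7 A$ ($u{\left(f,A \right)} = \left(1 + 6\right) A = 7 A$)
$- 45 \left(u{\left(c{\left(4,-4 \right)},8 \right)} + \left(\left(-2\right) 5 + 6\right)\right) = - 45 \left(7 \cdot 8 + \left(\left(-2\right) 5 + 6\right)\right) = - 45 \left(56 + \left(-10 + 6\right)\right) = - 45 \left(56 - 4\right) = \left(-45\right) 52 = -2340$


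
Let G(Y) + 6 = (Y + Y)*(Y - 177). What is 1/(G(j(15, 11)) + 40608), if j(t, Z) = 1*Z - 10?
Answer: 1/40250 ≈ 2.4845e-5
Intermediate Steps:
j(t, Z) = -10 + Z (j(t, Z) = Z - 10 = -10 + Z)
G(Y) = -6 + 2*Y*(-177 + Y) (G(Y) = -6 + (Y + Y)*(Y - 177) = -6 + (2*Y)*(-177 + Y) = -6 + 2*Y*(-177 + Y))
1/(G(j(15, 11)) + 40608) = 1/((-6 - 354*(-10 + 11) + 2*(-10 + 11)²) + 40608) = 1/((-6 - 354*1 + 2*1²) + 40608) = 1/((-6 - 354 + 2*1) + 40608) = 1/((-6 - 354 + 2) + 40608) = 1/(-358 + 40608) = 1/40250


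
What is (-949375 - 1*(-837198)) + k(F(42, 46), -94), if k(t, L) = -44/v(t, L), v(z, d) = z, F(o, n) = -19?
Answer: -2131319/19 ≈ -1.1217e+5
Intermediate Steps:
k(t, L) = -44/t
(-949375 - 1*(-837198)) + k(F(42, 46), -94) = (-949375 - 1*(-837198)) - 44/(-19) = (-949375 + 837198) - 44*(-1/19) = -112177 + 44/19 = -2131319/19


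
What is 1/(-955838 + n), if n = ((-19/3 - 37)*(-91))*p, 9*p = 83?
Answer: -27/24825736 ≈ -1.0876e-6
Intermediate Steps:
p = 83/9 (p = (1/9)*83 = 83/9 ≈ 9.2222)
n = 981890/27 (n = ((-19/3 - 37)*(-91))*(83/9) = -130/3*(-91)*(83/9) = (11830/3)*(83/9) = 981890/27 ≈ 36366.)
1/(-955838 + n) = 1/(-955838 + 981890/27) = 1/(-24825736/27) = -27/24825736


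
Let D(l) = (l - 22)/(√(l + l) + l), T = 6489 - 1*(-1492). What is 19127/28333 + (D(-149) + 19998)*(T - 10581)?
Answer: -222461062892023/4278283 - 444600*I*√298/22499 ≈ -5.1998e+7 - 341.13*I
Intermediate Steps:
T = 7981 (T = 6489 + 1492 = 7981)
D(l) = (-22 + l)/(l + √2*√l) (D(l) = (-22 + l)/(√(2*l) + l) = (-22 + l)/(√2*√l + l) = (-22 + l)/(l + √2*√l))
19127/28333 + (D(-149) + 19998)*(T - 10581) = 19127/28333 + ((-22 - 149)/(-149 + √2*√(-149)) + 19998)*(7981 - 10581) = 19127*(1/28333) + (-171/(-149 + √2*(I*√149)) + 19998)*(-2600) = 19127/28333 + (-171/(-149 + I*√298) + 19998)*(-2600) = 19127/28333 + (19998 - 171/(-149 + I*√298))*(-2600) = 19127/28333 + (-51994800 + 444600/(-149 + I*√298)) = -1473168649273/28333 + 444600/(-149 + I*√298)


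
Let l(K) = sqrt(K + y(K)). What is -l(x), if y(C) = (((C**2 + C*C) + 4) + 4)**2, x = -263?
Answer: -7*sqrt(390604397) ≈ -1.3835e+5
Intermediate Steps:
y(C) = (8 + 2*C**2)**2 (y(C) = (((C**2 + C**2) + 4) + 4)**2 = ((2*C**2 + 4) + 4)**2 = ((4 + 2*C**2) + 4)**2 = (8 + 2*C**2)**2)
l(K) = sqrt(K + 4*(4 + K**2)**2)
-l(x) = -sqrt(-263 + 4*(4 + (-263)**2)**2) = -sqrt(-263 + 4*(4 + 69169)**2) = -sqrt(-263 + 4*69173**2) = -sqrt(-263 + 4*4784903929) = -sqrt(-263 + 19139615716) = -sqrt(19139615453) = -7*sqrt(390604397)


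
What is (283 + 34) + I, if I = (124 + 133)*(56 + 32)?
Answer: 22933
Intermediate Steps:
I = 22616 (I = 257*88 = 22616)
(283 + 34) + I = (283 + 34) + 22616 = 317 + 22616 = 22933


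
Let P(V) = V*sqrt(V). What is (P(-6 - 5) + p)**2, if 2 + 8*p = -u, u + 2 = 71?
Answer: -80143/64 + 781*I*sqrt(11)/4 ≈ -1252.2 + 647.57*I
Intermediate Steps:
u = 69 (u = -2 + 71 = 69)
p = -71/8 (p = -1/4 + (-1*69)/8 = -1/4 + (1/8)*(-69) = -1/4 - 69/8 = -71/8 ≈ -8.8750)
P(V) = V**(3/2)
(P(-6 - 5) + p)**2 = ((-6 - 5)**(3/2) - 71/8)**2 = ((-11)**(3/2) - 71/8)**2 = (-11*I*sqrt(11) - 71/8)**2 = (-71/8 - 11*I*sqrt(11))**2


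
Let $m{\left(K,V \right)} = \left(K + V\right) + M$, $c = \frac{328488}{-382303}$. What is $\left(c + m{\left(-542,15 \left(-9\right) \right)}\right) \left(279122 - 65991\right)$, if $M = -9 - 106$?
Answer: $- \frac{64602662564784}{382303} \approx -1.6898 \cdot 10^{8}$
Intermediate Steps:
$M = -115$
$c = - \frac{328488}{382303}$ ($c = 328488 \left(- \frac{1}{382303}\right) = - \frac{328488}{382303} \approx -0.85923$)
$m{\left(K,V \right)} = -115 + K + V$ ($m{\left(K,V \right)} = \left(K + V\right) - 115 = -115 + K + V$)
$\left(c + m{\left(-542,15 \left(-9\right) \right)}\right) \left(279122 - 65991\right) = \left(- \frac{328488}{382303} - 792\right) \left(279122 - 65991\right) = \left(- \frac{328488}{382303} - 792\right) 213131 = \left(- \frac{303112464}{382303}\right) 213131 = - \frac{64602662564784}{382303}$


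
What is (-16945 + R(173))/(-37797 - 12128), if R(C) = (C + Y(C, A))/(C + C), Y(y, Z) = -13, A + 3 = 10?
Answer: 586281/1727405 ≈ 0.33940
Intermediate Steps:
A = 7 (A = -3 + 10 = 7)
R(C) = (-13 + C)/(2*C) (R(C) = (C - 13)/(C + C) = (-13 + C)/((2*C)) = (-13 + C)*(1/(2*C)) = (-13 + C)/(2*C))
(-16945 + R(173))/(-37797 - 12128) = (-16945 + (1/2)*(-13 + 173)/173)/(-37797 - 12128) = (-16945 + (1/2)*(1/173)*160)/(-49925) = (-16945 + 80/173)*(-1/49925) = -2931405/173*(-1/49925) = 586281/1727405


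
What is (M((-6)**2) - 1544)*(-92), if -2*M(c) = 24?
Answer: 143152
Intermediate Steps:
M(c) = -12 (M(c) = -1/2*24 = -12)
(M((-6)**2) - 1544)*(-92) = (-12 - 1544)*(-92) = -1556*(-92) = 143152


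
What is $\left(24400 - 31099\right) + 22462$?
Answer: $15763$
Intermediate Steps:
$\left(24400 - 31099\right) + 22462 = -6699 + 22462 = 15763$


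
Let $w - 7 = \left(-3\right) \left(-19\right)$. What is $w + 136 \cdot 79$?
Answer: $10808$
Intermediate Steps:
$w = 64$ ($w = 7 - -57 = 7 + 57 = 64$)
$w + 136 \cdot 79 = 64 + 136 \cdot 79 = 64 + 10744 = 10808$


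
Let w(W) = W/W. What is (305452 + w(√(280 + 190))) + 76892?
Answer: 382345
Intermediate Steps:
w(W) = 1
(305452 + w(√(280 + 190))) + 76892 = (305452 + 1) + 76892 = 305453 + 76892 = 382345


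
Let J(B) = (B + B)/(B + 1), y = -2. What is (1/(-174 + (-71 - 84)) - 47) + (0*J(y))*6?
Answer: -15464/329 ≈ -47.003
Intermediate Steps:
J(B) = 2*B/(1 + B) (J(B) = (2*B)/(1 + B) = 2*B/(1 + B))
(1/(-174 + (-71 - 84)) - 47) + (0*J(y))*6 = (1/(-174 + (-71 - 84)) - 47) + (0*(2*(-2)/(1 - 2)))*6 = (1/(-174 - 155) - 47) + (0*(2*(-2)/(-1)))*6 = (1/(-329) - 47) + (0*(2*(-2)*(-1)))*6 = (-1/329 - 47) + (0*4)*6 = -15464/329 + 0*6 = -15464/329 + 0 = -15464/329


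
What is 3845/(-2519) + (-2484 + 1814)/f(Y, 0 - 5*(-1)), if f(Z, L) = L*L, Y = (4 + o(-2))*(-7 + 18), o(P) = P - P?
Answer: -356771/12595 ≈ -28.326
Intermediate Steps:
o(P) = 0
Y = 44 (Y = (4 + 0)*(-7 + 18) = 4*11 = 44)
f(Z, L) = L²
3845/(-2519) + (-2484 + 1814)/f(Y, 0 - 5*(-1)) = 3845/(-2519) + (-2484 + 1814)/((0 - 5*(-1))²) = 3845*(-1/2519) - 670/(0 + 5)² = -3845/2519 - 670/(5²) = -3845/2519 - 670/25 = -3845/2519 - 670*1/25 = -3845/2519 - 134/5 = -356771/12595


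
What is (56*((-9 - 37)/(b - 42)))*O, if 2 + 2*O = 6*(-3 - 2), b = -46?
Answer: -5152/11 ≈ -468.36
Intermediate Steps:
O = -16 (O = -1 + (6*(-3 - 2))/2 = -1 + (6*(-5))/2 = -1 + (1/2)*(-30) = -1 - 15 = -16)
(56*((-9 - 37)/(b - 42)))*O = (56*((-9 - 37)/(-46 - 42)))*(-16) = (56*(-46/(-88)))*(-16) = (56*(-46*(-1/88)))*(-16) = (56*(23/44))*(-16) = (322/11)*(-16) = -5152/11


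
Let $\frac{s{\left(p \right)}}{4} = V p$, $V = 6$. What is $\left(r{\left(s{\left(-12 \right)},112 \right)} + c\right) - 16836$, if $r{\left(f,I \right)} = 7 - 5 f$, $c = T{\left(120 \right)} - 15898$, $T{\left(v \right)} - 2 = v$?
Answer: $-31165$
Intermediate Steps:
$T{\left(v \right)} = 2 + v$
$c = -15776$ ($c = \left(2 + 120\right) - 15898 = 122 - 15898 = -15776$)
$s{\left(p \right)} = 24 p$ ($s{\left(p \right)} = 4 \cdot 6 p = 24 p$)
$\left(r{\left(s{\left(-12 \right)},112 \right)} + c\right) - 16836 = \left(\left(7 - 5 \cdot 24 \left(-12\right)\right) - 15776\right) - 16836 = \left(\left(7 - -1440\right) - 15776\right) - 16836 = \left(\left(7 + 1440\right) - 15776\right) - 16836 = \left(1447 - 15776\right) - 16836 = -14329 - 16836 = -31165$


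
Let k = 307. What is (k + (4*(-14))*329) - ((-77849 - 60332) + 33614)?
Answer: 86450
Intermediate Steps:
(k + (4*(-14))*329) - ((-77849 - 60332) + 33614) = (307 + (4*(-14))*329) - ((-77849 - 60332) + 33614) = (307 - 56*329) - (-138181 + 33614) = (307 - 18424) - 1*(-104567) = -18117 + 104567 = 86450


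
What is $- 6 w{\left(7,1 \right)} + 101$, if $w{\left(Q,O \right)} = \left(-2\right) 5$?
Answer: $161$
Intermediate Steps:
$w{\left(Q,O \right)} = -10$
$- 6 w{\left(7,1 \right)} + 101 = \left(-6\right) \left(-10\right) + 101 = 60 + 101 = 161$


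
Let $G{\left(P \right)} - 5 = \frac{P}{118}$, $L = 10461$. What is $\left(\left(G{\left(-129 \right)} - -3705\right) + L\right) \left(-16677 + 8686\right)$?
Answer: $- \frac{13361343559}{118} \approx -1.1323 \cdot 10^{8}$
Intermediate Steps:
$G{\left(P \right)} = 5 + \frac{P}{118}$
$\left(\left(G{\left(-129 \right)} - -3705\right) + L\right) \left(-16677 + 8686\right) = \left(\left(\left(5 + \frac{1}{118} \left(-129\right)\right) - -3705\right) + 10461\right) \left(-16677 + 8686\right) = \left(\left(\left(5 - \frac{129}{118}\right) + 3705\right) + 10461\right) \left(-7991\right) = \left(\left(\frac{461}{118} + 3705\right) + 10461\right) \left(-7991\right) = \left(\frac{437651}{118} + 10461\right) \left(-7991\right) = \frac{1672049}{118} \left(-7991\right) = - \frac{13361343559}{118}$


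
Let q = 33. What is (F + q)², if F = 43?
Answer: 5776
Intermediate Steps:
(F + q)² = (43 + 33)² = 76² = 5776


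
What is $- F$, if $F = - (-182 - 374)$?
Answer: $-556$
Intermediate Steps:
$F = 556$ ($F = - (-182 - 374) = \left(-1\right) \left(-556\right) = 556$)
$- F = \left(-1\right) 556 = -556$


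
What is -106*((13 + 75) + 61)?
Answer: -15794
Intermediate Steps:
-106*((13 + 75) + 61) = -106*(88 + 61) = -106*149 = -15794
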